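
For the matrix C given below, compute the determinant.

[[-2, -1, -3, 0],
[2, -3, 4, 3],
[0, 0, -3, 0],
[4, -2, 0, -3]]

Expand along row 3 (it has 3 zeros):
  + (-3) · M_33   where M_33 = det([-2 -1 0; 2 -3 3; 4 -2 -3]) = -48
det = (+1)·(-3)·(-48) = 144

144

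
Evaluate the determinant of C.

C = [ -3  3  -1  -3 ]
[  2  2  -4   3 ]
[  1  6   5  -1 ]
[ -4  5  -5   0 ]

|C| = -465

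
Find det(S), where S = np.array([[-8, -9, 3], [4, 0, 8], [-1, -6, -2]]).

Expand along column 2:
  − (-9) · |4 8; -1 -2| = −(-9)·(-8 − (-8)) = 0
  − (-6) · |-8 3; 4 8| = −(-6)·(-64 − 12) = -456
Sum: (0) + (-456) = -456

-456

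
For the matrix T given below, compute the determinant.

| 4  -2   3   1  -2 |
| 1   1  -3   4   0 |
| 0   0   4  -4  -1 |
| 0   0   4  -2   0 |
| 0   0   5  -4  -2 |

|T| = -60

T is block upper-triangular with a 2×2 block and a 3×3 block on the diagonal, so its determinant equals the product of the determinants of the diagonal blocks.
det of the 2×2 block = 6
det of the 3×3 block = -10
det = (6)·(-10) = -60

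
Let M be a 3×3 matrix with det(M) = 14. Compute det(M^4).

38416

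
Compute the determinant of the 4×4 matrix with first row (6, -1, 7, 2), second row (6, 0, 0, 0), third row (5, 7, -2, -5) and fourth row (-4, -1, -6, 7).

Expand along row 2 (it has 3 zeros):
  − (6) · M_21   where M_21 = det([-1 7 2; 7 -2 -5; -1 -6 7]) = -352
det = (-1)·(6)·(-352) = 2112

2112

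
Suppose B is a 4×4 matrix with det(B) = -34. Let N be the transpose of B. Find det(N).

det(Bᵀ) = det(B).
det(N) = (1)·(-34) = -34

|N| = -34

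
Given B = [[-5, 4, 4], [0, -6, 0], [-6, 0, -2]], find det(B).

Expand along row 2:
  + (-6) · |-5 4; -6 -2| = (-6)·(10 − (-24)) = -204

|B| = -204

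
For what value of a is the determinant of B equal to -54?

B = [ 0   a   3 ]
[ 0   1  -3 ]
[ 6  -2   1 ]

Expanding along the row containing a, det(B) is linear in a: det(B) = (-18)·a + (-18).
Set (-18)·a + (-18) = -54  ⇒  (-18)·a = -36  ⇒  a = 2.

2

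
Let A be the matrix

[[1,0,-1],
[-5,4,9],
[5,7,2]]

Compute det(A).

det(A) = 0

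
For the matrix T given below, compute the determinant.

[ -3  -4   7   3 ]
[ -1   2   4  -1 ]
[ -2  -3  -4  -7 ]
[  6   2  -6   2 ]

Expand along row 1:
  + (-3) · M_11   where M_11 = det([2 4 -1; -3 -4 -7; 2 -6 2]) = -158
  − (-4) · M_12   where M_12 = det([-1 4 -1; -2 -4 -7; 6 -6 2]) = -138
  + (7) · M_13   where M_13 = det([-1 2 -1; -2 -3 -7; 6 2 2]) = -98
  − (3) · M_14   where M_14 = det([-1 2 4; -2 -3 -4; 6 2 -6]) = -42
det = (+1)·(-3)·(-158) + (-1)·(-4)·(-138) + (+1)·(7)·(-98) + (-1)·(3)·(-42) = -638

The determinant is -638.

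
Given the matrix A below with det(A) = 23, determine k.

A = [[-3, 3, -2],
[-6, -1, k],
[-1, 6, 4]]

Expanding along the column containing k, det(A) is linear in k: det(A) = (15)·k + (158).
Set (15)·k + (158) = 23  ⇒  (15)·k = -135  ⇒  k = -9.

-9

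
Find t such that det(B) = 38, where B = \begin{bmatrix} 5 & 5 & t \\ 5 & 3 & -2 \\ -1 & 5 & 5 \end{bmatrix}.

t = 1

Expanding along the column containing t, det(B) is linear in t: det(B) = (28)·t + (10).
Set (28)·t + (10) = 38  ⇒  (28)·t = 28  ⇒  t = 1.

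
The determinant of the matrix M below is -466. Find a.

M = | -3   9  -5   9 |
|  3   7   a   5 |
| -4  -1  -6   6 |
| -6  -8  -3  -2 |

Expanding along the column containing a, det(M) is linear in a: det(M) = (312)·a + (158).
Set (312)·a + (158) = -466  ⇒  (312)·a = -624  ⇒  a = -2.

a = -2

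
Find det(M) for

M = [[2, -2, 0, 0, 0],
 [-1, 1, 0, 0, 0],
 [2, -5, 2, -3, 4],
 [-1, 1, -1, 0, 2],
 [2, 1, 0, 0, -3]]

M is block lower-triangular with a 2×2 block and a 3×3 block on the diagonal, so its determinant equals the product of the determinants of the diagonal blocks.
det of the 2×2 block = 0
det of the 3×3 block = 9
det = (0)·(9) = 0

0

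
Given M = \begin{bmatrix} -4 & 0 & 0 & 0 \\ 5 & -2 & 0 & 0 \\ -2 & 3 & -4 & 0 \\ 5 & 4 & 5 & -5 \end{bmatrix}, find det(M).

M is lower triangular, so det(M) is the product of the diagonal entries:
det = (-4) · (-2) · (-4) · (-5) = 160

det(M) = 160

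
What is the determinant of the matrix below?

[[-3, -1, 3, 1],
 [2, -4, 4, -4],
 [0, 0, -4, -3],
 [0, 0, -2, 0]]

The matrix is block upper-triangular with a 2×2 block and a 2×2 block on the diagonal, so its determinant equals the product of the determinants of the diagonal blocks.
det of the 2×2 block = 14
det of the 2×2 block = -6
det = (14)·(-6) = -84

-84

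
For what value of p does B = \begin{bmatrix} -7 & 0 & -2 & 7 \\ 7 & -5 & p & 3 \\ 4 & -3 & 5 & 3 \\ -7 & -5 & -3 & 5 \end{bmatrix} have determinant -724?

5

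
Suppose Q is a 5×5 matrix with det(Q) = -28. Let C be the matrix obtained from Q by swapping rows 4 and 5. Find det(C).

Swapping two rows multiplies the determinant by −1.
det(C) = (-1)·(-28) = 28

|C| = 28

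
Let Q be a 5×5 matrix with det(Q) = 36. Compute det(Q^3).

The determinant is 46656.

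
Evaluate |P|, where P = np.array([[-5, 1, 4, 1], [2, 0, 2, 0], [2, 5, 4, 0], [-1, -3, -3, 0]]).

det(P) = 8

Expand along column 4 (it has 3 zeros):
  − (1) · M_14   where M_14 = det([2 0 2; 2 5 4; -1 -3 -3]) = -8
det = (-1)·(1)·(-8) = 8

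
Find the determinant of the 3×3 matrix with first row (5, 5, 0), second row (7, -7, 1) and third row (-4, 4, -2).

100

Expand along row 1:
  + 5 · |-7 1; 4 -2| = 5·(14 − 4) = 50
  − 5 · |7 1; -4 -2| = −5·(-14 − (-4)) = 50
Sum: (50) + (50) = 100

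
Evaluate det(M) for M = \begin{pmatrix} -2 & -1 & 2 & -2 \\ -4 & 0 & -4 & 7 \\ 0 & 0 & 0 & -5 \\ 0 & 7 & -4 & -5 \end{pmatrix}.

Expand along row 3 (it has 3 zeros):
  − (-5) · M_34   where M_34 = det([-2 -1 2; -4 0 -4; 0 7 -4]) = -96
det = (-1)·(-5)·(-96) = -480

|M| = -480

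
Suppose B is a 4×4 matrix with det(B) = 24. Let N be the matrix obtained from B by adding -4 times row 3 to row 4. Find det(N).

Adding a multiple of one row to another leaves the determinant unchanged.
det(N) = (1)·(24) = 24

The determinant is 24.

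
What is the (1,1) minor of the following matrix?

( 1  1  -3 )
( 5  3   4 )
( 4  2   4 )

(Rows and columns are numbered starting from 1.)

The minor is 4.

Delete row 1 and column 1; the remaining 2×2 submatrix is [3 4; 2 4].
Its determinant is 3·4 − 4·2 = 4.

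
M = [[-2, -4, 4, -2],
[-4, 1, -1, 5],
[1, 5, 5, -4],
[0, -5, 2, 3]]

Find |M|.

|M| = -1008

Expand along row 4 (it has 1 zero):
  + (-5) · M_42   where M_42 = det([-2 4 -2; -4 -1 5; 1 5 -4]) = 36
  − (2) · M_43   where M_43 = det([-2 -4 -2; -4 1 5; 1 5 -4]) = 144
  + (3) · M_44   where M_44 = det([-2 -4 4; -4 1 -1; 1 5 5]) = -180
det = (+1)·(-5)·(36) + (-1)·(2)·(144) + (+1)·(3)·(-180) = -1008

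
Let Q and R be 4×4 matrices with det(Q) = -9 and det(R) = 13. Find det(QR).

-117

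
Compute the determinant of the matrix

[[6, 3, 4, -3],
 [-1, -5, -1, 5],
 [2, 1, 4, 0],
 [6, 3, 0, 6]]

Expand along row 3 (it has 1 zero):
  + (2) · M_31   where M_31 = det([3 4 -3; -5 -1 5; 3 0 6]) = 153
  − (1) · M_32   where M_32 = det([6 4 -3; -1 -1 5; 6 0 6]) = 90
  + (4) · M_33   where M_33 = det([6 3 -3; -1 -5 5; 6 3 6]) = -243
det = (+1)·(2)·(153) + (-1)·(1)·(90) + (+1)·(4)·(-243) = -756

-756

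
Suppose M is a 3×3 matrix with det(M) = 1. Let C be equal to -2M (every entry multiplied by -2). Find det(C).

For a 3×3 matrix, det(-2M) = (-2)^3·det(M) = -8·det(M).
det(C) = (-8)·(1) = -8

det(C) = -8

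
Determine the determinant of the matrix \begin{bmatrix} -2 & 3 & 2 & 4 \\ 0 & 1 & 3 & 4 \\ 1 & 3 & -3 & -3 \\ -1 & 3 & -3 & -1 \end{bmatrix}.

Expand along row 2 (it has 1 zero):
  + (1) · M_22   where M_22 = det([-2 2 4; 1 -3 -3; -1 -3 -1]) = -4
  − (3) · M_23   where M_23 = det([-2 3 4; 1 3 -3; -1 3 -1]) = 24
  + (4) · M_24   where M_24 = det([-2 3 2; 1 3 -3; -1 3 -3]) = 30
det = (+1)·(1)·(-4) + (-1)·(3)·(24) + (+1)·(4)·(30) = 44

44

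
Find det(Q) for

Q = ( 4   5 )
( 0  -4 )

The determinant is -16.

det(Q) = 4·(-4) − 5·0 = -16 − 0 = -16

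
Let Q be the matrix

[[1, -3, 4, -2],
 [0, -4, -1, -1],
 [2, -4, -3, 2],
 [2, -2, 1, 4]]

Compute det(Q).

Expand along row 2 (it has 1 zero):
  + (-4) · M_22   where M_22 = det([1 4 -2; 2 -3 2; 2 1 4]) = -46
  − (-1) · M_23   where M_23 = det([1 -3 -2; 2 -4 2; 2 -2 4]) = -8
  + (-1) · M_24   where M_24 = det([1 -3 4; 2 -4 -3; 2 -2 1]) = 30
det = (+1)·(-4)·(-46) + (-1)·(-1)·(-8) + (+1)·(-1)·(30) = 146

det(Q) = 146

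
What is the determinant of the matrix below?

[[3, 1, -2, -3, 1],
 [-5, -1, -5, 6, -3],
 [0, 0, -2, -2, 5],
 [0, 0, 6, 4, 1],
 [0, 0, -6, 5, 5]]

624

The matrix is block upper-triangular with a 2×2 block and a 3×3 block on the diagonal, so its determinant equals the product of the determinants of the diagonal blocks.
det of the 2×2 block = 2
det of the 3×3 block = 312
det = (2)·(312) = 624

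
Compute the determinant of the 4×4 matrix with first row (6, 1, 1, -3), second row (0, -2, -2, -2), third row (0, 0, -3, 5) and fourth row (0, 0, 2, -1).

The matrix is block upper-triangular with a 2×2 block and a 2×2 block on the diagonal, so its determinant equals the product of the determinants of the diagonal blocks.
det of the 2×2 block = -12
det of the 2×2 block = -7
det = (-12)·(-7) = 84

84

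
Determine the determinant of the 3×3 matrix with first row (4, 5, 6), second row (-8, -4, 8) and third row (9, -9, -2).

1248

Expand along row 1:
  + 4 · |-4 8; -9 -2| = 4·(8 − (-72)) = 320
  − 5 · |-8 8; 9 -2| = −5·(16 − 72) = 280
  + 6 · |-8 -4; 9 -9| = 6·(72 − (-36)) = 648
Sum: (320) + (280) + (648) = 1248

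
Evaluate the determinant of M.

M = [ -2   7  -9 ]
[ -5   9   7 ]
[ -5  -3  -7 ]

-946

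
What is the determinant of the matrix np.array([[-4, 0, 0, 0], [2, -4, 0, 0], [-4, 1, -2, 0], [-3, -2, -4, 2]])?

-64

The matrix is lower triangular, so the determinant is the product of the diagonal entries:
det = (-4) · (-4) · (-2) · (2) = -64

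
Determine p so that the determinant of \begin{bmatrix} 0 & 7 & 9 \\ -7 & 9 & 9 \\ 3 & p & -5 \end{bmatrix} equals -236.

p = -1

Expanding along the row containing p, det(A) is linear in p: det(A) = (-63)·p + (-299).
Set (-63)·p + (-299) = -236  ⇒  (-63)·p = 63  ⇒  p = -1.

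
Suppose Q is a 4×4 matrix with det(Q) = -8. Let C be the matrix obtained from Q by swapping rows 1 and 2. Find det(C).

8

Swapping two rows multiplies the determinant by −1.
det(C) = (-1)·(-8) = 8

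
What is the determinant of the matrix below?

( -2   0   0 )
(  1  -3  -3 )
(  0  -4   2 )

Expand along row 1:
  + (-2) · |-3 -3; -4 2| = (-2)·(-6 − 12) = 36

36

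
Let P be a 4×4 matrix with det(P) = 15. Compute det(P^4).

50625

det(P^4) = (det P)^4 = (15)^4 = 50625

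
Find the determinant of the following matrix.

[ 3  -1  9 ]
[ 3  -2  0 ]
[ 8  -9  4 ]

The determinant is -111.

Expand along column 3:
  + 9 · |3 -2; 8 -9| = 9·(-27 − (-16)) = -99
  + 4 · |3 -1; 3 -2| = 4·(-6 − (-3)) = -12
Sum: (-99) + (-12) = -111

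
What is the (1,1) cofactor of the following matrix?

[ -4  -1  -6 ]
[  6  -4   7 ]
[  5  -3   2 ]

Delete row 1 and column 1; the remaining 2×2 submatrix is [-4 7; -3 2].
Its determinant is (-4)·2 − 7·(-3) = 13.
The cofactor carries sign (−1)^(1+1) = +1, so C_{1,1} = +(13) = 13.

The cofactor is 13.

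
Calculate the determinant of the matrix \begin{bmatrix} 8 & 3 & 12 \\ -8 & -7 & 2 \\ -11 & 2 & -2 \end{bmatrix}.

-1150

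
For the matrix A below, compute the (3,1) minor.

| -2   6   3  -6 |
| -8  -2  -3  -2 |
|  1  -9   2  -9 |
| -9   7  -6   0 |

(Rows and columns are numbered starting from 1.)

Delete row 3 and column 1; the remaining 3×3 submatrix is [6 3 -6; -2 -3 -2; 7 -6 0].
Its determinant is -312.

-312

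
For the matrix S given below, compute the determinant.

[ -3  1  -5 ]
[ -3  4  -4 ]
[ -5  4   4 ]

The determinant is -104.

Expand along row 1:
  + (-3) · |4 -4; 4 4| = (-3)·(16 − (-16)) = -96
  − 1 · |-3 -4; -5 4| = −1·(-12 − 20) = 32
  + (-5) · |-3 4; -5 4| = (-5)·(-12 − (-20)) = -40
Sum: (-96) + (32) + (-40) = -104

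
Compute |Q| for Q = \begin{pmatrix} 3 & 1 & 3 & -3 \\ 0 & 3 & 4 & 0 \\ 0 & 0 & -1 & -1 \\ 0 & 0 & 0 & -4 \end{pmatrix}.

The determinant is 36.

Q is upper triangular, so det(Q) is the product of the diagonal entries:
det = (3) · (3) · (-1) · (-4) = 36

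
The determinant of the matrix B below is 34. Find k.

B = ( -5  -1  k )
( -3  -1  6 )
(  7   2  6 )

k = 4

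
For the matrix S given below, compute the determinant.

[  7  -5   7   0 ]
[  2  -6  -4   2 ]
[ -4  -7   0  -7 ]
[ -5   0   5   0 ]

Expand along row 4 (it has 2 zeros):
  − (-5) · M_41   where M_41 = det([-5 7 0; -6 -4 2; -7 0 -7]) = -532
  − (5) · M_43   where M_43 = det([7 -5 0; 2 -6 2; -4 -7 -7]) = 362
det = (-1)·(-5)·(-532) + (-1)·(5)·(362) = -4470

det(S) = -4470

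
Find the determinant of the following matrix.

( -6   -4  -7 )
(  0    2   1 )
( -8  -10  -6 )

The determinant is -68.

Expand along row 2:
  + 2 · |-6 -7; -8 -6| = 2·(36 − 56) = -40
  − 1 · |-6 -4; -8 -10| = −1·(60 − 32) = -28
Sum: (-40) + (-28) = -68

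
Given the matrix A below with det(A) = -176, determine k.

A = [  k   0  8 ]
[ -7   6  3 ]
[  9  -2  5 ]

k = 4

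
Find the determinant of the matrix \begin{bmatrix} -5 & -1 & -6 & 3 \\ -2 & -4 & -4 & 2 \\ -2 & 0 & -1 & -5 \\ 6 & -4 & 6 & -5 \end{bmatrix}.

66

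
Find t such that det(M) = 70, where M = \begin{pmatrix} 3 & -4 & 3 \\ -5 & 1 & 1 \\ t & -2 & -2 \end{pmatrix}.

0

Expanding along the row containing t, det(M) is linear in t: det(M) = (-7)·t + (70).
Set (-7)·t + (70) = 70  ⇒  (-7)·t = 0  ⇒  t = 0.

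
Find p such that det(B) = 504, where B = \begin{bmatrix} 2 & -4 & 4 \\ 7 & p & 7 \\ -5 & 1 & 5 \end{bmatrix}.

p = 7

Expanding along the column containing p, det(B) is linear in p: det(B) = (30)·p + (294).
Set (30)·p + (294) = 504  ⇒  (30)·p = 210  ⇒  p = 7.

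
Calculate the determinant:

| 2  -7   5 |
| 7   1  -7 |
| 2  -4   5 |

147

Expand along column 1:
  + 2 · |1 -7; -4 5| = 2·(5 − 28) = -46
  − 7 · |-7 5; -4 5| = −7·(-35 − (-20)) = 105
  + 2 · |-7 5; 1 -7| = 2·(49 − 5) = 88
Sum: (-46) + (105) + (88) = 147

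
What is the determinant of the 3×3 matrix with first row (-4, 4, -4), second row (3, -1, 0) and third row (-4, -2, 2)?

Expand along row 2:
  − 3 · |4 -4; -2 2| = −3·(8 − 8) = 0
  + (-1) · |-4 -4; -4 2| = (-1)·(-8 − 16) = 24
Sum: (0) + (24) = 24

24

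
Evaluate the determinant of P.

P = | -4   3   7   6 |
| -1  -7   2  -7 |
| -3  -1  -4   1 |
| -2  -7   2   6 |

Expand along row 1:
  + (-4) · M_11   where M_11 = det([-7 2 -7; -1 -4 1; -7 2 6]) = 390
  − (3) · M_12   where M_12 = det([-1 2 -7; -3 -4 1; -2 2 6]) = 156
  + (7) · M_13   where M_13 = det([-1 -7 -7; -3 -1 1; -2 -7 6]) = -246
  − (6) · M_14   where M_14 = det([-1 -7 2; -3 -1 -4; -2 -7 2]) = -30
det = (+1)·(-4)·(390) + (-1)·(3)·(156) + (+1)·(7)·(-246) + (-1)·(6)·(-30) = -3570

The determinant is -3570.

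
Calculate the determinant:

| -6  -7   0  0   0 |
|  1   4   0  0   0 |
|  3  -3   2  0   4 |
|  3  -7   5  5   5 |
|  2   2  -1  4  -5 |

-170

The matrix is block lower-triangular with a 2×2 block and a 3×3 block on the diagonal, so its determinant equals the product of the determinants of the diagonal blocks.
det of the 2×2 block = -17
det of the 3×3 block = 10
det = (-17)·(10) = -170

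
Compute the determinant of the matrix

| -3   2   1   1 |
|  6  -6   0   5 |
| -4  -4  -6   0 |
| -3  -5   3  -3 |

Expand along row 2 (it has 1 zero):
  − (6) · M_21   where M_21 = det([2 1 1; -4 -6 0; -5 3 -3]) = -18
  + (-6) · M_22   where M_22 = det([-3 1 1; -4 -6 0; -3 3 -3]) = -96
  + (5) · M_24   where M_24 = det([-3 2 1; -4 -4 -6; -3 -5 3]) = 194
det = (-1)·(6)·(-18) + (+1)·(-6)·(-96) + (+1)·(5)·(194) = 1654

The determinant is 1654.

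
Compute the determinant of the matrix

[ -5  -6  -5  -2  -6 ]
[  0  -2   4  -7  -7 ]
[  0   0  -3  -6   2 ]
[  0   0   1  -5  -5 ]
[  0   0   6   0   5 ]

The determinant is 3450.

The matrix is block upper-triangular with a 2×2 block and a 3×3 block on the diagonal, so its determinant equals the product of the determinants of the diagonal blocks.
det of the 2×2 block = 10
det of the 3×3 block = 345
det = (10)·(345) = 3450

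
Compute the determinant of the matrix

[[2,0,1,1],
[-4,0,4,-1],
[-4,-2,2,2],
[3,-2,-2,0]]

Expand along column 2 (it has 2 zeros):
  − (-2) · M_32   where M_32 = det([2 1 1; -4 4 -1; 3 -2 0]) = -11
  + (-2) · M_42   where M_42 = det([2 1 1; -4 4 -1; -4 2 2]) = 40
det = (-1)·(-2)·(-11) + (+1)·(-2)·(40) = -102

-102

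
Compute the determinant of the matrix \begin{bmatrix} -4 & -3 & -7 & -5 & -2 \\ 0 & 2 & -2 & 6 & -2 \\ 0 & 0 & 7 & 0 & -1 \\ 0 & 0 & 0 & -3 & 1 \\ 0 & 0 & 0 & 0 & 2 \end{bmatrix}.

336

The matrix is upper triangular, so the determinant is the product of the diagonal entries:
det = (-4) · (2) · (7) · (-3) · (2) = 336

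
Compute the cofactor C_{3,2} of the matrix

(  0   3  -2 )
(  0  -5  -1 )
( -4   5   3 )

0

Delete row 3 and column 2; the remaining 2×2 submatrix is [0 -2; 0 -1].
Its determinant is 0·(-1) − (-2)·0 = 0.
The cofactor carries sign (−1)^(3+2) = −1, so C_{3,2} = −(0) = 0.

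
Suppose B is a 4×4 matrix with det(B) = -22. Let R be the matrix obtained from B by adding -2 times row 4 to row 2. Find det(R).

Adding a multiple of one row to another leaves the determinant unchanged.
det(R) = (1)·(-22) = -22

-22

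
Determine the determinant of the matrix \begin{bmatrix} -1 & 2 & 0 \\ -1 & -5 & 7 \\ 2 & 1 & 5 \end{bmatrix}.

70

Expand along row 1:
  + (-1) · |-5 7; 1 5| = (-1)·(-25 − 7) = 32
  − 2 · |-1 7; 2 5| = −2·(-5 − 14) = 38
Sum: (32) + (38) = 70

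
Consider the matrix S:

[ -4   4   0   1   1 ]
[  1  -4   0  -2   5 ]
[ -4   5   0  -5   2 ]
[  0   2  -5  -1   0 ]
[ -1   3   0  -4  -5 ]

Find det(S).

1585

Expand along column 3 (it has 4 zeros):
  − (-5) · M_43   where M_43 = det([-4 4 1 1; 1 -4 -2 5; -4 5 -5 2; -1 3 -4 -5]) = 317
det = (-1)·(-5)·(317) = 1585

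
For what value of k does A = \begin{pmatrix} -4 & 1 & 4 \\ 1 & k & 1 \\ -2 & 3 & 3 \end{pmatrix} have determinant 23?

-1

Expanding along the row containing k, det(A) is linear in k: det(A) = (-4)·k + (19).
Set (-4)·k + (19) = 23  ⇒  (-4)·k = 4  ⇒  k = -1.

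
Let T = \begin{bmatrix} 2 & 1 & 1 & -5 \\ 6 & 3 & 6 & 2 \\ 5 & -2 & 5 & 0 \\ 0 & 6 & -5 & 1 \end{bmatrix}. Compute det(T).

The determinant is 732.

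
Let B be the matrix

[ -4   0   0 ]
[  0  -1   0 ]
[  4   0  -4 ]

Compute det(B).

-16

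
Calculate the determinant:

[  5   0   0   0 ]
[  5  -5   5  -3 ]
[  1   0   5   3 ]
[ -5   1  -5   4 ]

Expand along row 1 (it has 3 zeros):
  + (5) · M_11   where M_11 = det([-5 5 -3; 0 5 3; 1 -5 4]) = -145
det = (+1)·(5)·(-145) = -725

-725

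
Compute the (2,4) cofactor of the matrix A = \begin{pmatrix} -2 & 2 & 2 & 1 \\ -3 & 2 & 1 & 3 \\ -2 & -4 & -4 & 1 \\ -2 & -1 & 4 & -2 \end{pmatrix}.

Delete row 2 and column 4; the remaining 3×3 submatrix is [-2 2 2; -2 -4 -4; -2 -1 4].
Its determinant is 60.
The cofactor carries sign (−1)^(2+4) = +1, so C_{2,4} = +(60) = 60.

60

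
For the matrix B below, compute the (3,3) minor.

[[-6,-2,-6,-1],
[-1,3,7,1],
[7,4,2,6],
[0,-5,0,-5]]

Delete row 3 and column 3; the remaining 3×3 submatrix is [-6 -2 -1; -1 3 1; 0 -5 -5].
Its determinant is 65.

65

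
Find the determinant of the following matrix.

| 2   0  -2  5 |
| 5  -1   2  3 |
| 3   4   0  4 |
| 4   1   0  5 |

-14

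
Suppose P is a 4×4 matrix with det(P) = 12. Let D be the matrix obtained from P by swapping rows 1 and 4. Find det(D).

Swapping two rows multiplies the determinant by −1.
det(D) = (-1)·(12) = -12

det(D) = -12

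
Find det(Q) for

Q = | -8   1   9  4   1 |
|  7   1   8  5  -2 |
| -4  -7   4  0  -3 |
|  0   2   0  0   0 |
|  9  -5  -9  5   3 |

The determinant is -6140.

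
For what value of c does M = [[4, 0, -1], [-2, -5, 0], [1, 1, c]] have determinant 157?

-8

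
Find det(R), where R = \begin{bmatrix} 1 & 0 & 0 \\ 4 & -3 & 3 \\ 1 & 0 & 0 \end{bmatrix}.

|R| = 0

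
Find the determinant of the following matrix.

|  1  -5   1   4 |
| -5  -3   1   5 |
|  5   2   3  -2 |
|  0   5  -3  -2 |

-375

Expand along row 4 (it has 1 zero):
  + (5) · M_42   where M_42 = det([1 1 4; -5 1 5; 5 3 -2]) = -82
  − (-3) · M_43   where M_43 = det([1 -5 4; -5 -3 5; 5 2 -2]) = -59
  + (-2) · M_44   where M_44 = det([1 -5 1; -5 -3 1; 5 2 3]) = -106
det = (+1)·(5)·(-82) + (-1)·(-3)·(-59) + (+1)·(-2)·(-106) = -375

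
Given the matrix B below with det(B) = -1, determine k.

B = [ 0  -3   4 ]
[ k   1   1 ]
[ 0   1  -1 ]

-1

Expanding along the row containing k, det(B) is linear in k: det(B) = (1)·k + (0).
Set (1)·k + (0) = -1  ⇒  (1)·k = -1  ⇒  k = -1.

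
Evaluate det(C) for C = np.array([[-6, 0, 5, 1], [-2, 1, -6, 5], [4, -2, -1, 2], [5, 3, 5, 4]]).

Expand along row 1 (it has 1 zero):
  + (-6) · M_11   where M_11 = det([1 -6 5; -2 -1 2; 3 5 4]) = -133
  + (5) · M_13   where M_13 = det([-2 1 5; 4 -2 2; 5 3 4]) = 132
  − (1) · M_14   where M_14 = det([-2 1 -6; 4 -2 -1; 5 3 5]) = -143
det = (+1)·(-6)·(-133) + (+1)·(5)·(132) + (-1)·(1)·(-143) = 1601

1601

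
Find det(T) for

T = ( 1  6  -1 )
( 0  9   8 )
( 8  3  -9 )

Expand along column 1:
  + 1 · |9 8; 3 -9| = 1·(-81 − 24) = -105
  + 8 · |6 -1; 9 8| = 8·(48 − (-9)) = 456
Sum: (-105) + (456) = 351

351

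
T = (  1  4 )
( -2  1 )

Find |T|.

det(T) = 1·1 − 4·(-2) = 1 − (-8) = 9

det(T) = 9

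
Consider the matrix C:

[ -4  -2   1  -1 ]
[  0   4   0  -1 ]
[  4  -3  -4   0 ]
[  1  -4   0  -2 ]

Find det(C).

Expand along row 2 (it has 2 zeros):
  + (4) · M_22   where M_22 = det([-4 1 -1; 4 -4 0; 1 0 -2]) = -28
  + (-1) · M_24   where M_24 = det([-4 -2 1; 4 -3 -4; 1 -4 0]) = 59
det = (+1)·(4)·(-28) + (+1)·(-1)·(59) = -171

The determinant is -171.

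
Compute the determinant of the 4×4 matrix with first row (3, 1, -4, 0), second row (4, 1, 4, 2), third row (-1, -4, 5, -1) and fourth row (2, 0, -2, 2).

216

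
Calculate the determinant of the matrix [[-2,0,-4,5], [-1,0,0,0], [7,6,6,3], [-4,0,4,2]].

168

Expand along row 2 (it has 3 zeros):
  − (-1) · M_21   where M_21 = det([0 -4 5; 6 6 3; 0 4 2]) = 168
det = (-1)·(-1)·(168) = 168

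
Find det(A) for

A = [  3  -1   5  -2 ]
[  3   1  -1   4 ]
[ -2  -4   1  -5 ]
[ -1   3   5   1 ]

-230

Expand along row 1:
  + (3) · M_11   where M_11 = det([1 -1 4; -4 1 -5; 3 5 1]) = -55
  − (-1) · M_12   where M_12 = det([3 -1 4; -2 1 -5; -1 5 1]) = 35
  + (5) · M_13   where M_13 = det([3 1 4; -2 -4 -5; -1 3 1]) = 0
  − (-2) · M_14   where M_14 = det([3 1 -1; -2 -4 1; -1 3 5]) = -50
det = (+1)·(3)·(-55) + (-1)·(-1)·(35) + (+1)·(5)·(0) + (-1)·(-2)·(-50) = -230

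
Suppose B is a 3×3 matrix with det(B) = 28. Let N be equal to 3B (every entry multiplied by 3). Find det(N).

The determinant is 756.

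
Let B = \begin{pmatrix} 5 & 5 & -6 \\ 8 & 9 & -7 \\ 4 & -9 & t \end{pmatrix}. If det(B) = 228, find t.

t = 7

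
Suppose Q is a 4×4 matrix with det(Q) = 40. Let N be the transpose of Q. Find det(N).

det(Qᵀ) = det(Q).
det(N) = (1)·(40) = 40

40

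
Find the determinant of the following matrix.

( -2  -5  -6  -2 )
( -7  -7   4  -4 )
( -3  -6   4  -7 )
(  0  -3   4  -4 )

Expand along row 4 (it has 1 zero):
  + (-3) · M_42   where M_42 = det([-2 -6 -2; -7 4 -4; -3 4 -7]) = 278
  − (4) · M_43   where M_43 = det([-2 -5 -2; -7 -7 -4; -3 -6 -7]) = 93
  + (-4) · M_44   where M_44 = det([-2 -5 -6; -7 -7 4; -3 -6 4]) = -198
det = (+1)·(-3)·(278) + (-1)·(4)·(93) + (+1)·(-4)·(-198) = -414

-414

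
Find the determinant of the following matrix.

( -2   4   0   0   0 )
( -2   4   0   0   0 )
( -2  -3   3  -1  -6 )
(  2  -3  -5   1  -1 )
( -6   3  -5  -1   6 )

0

The matrix is block lower-triangular with a 2×2 block and a 3×3 block on the diagonal, so its determinant equals the product of the determinants of the diagonal blocks.
det of the 2×2 block = 0
det of the 3×3 block = -80
det = (0)·(-80) = 0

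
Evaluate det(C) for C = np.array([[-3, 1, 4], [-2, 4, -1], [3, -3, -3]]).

Expand along row 1:
  + (-3) · |4 -1; -3 -3| = (-3)·(-12 − 3) = 45
  − 1 · |-2 -1; 3 -3| = −1·(6 − (-3)) = -9
  + 4 · |-2 4; 3 -3| = 4·(6 − 12) = -24
Sum: (45) + (-9) + (-24) = 12

12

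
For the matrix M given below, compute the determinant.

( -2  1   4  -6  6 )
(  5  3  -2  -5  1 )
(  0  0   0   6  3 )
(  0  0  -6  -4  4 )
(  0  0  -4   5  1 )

2178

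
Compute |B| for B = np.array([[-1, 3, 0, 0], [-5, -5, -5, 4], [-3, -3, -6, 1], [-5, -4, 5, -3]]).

Expand along row 1 (it has 2 zeros):
  + (-1) · M_11   where M_11 = det([-5 -5 4; -3 -6 1; -4 5 -3]) = -156
  − (3) · M_12   where M_12 = det([-5 -5 4; -3 -6 1; -5 5 -3]) = -175
det = (+1)·(-1)·(-156) + (-1)·(3)·(-175) = 681

681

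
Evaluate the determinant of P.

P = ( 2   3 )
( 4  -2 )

|P| = -16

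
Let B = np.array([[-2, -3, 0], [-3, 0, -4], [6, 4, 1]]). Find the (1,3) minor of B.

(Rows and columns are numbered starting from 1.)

Delete row 1 and column 3; the remaining 2×2 submatrix is [-3 0; 6 4].
Its determinant is (-3)·4 − 0·6 = -12.

The minor is -12.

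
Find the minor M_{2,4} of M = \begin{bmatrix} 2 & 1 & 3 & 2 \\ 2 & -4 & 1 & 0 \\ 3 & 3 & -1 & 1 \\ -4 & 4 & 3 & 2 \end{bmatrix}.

Delete row 2 and column 4; the remaining 3×3 submatrix is [2 1 3; 3 3 -1; -4 4 3].
Its determinant is 93.

93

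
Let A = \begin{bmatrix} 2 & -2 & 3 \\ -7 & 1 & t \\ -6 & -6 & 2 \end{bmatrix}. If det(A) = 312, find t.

8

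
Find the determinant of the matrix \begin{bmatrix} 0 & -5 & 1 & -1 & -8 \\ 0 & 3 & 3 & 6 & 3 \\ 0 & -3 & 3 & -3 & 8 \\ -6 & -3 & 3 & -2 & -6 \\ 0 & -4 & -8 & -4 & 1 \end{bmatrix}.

Expand along column 1 (it has 4 zeros):
  − (-6) · M_41   where M_41 = det([-5 1 -1 -8; 3 3 6 3; -3 3 -3 8; -4 -8 -4 1]) = 2844
det = (-1)·(-6)·(2844) = 17064

The determinant is 17064.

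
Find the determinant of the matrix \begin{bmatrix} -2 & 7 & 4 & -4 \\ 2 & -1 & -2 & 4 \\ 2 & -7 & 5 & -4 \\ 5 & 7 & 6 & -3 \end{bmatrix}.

652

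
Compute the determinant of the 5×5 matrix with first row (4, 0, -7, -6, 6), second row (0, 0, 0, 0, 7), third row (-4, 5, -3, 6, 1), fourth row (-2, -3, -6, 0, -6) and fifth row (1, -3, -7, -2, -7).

Expand along row 2 (it has 4 zeros):
  − (7) · M_25   where M_25 = det([4 0 -7 -6; -4 5 -3 6; -2 -3 -6 0; 1 -3 -7 -2]) = -520
det = (-1)·(7)·(-520) = 3640

The determinant is 3640.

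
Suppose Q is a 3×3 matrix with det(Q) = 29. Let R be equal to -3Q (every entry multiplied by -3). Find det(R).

|R| = -783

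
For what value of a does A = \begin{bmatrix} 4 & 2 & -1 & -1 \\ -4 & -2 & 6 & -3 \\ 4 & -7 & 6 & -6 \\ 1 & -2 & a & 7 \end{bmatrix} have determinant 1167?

Expanding along the row containing a, det(A) is linear in a: det(A) = (144)·a + (1311).
Set (144)·a + (1311) = 1167  ⇒  (144)·a = -144  ⇒  a = -1.

a = -1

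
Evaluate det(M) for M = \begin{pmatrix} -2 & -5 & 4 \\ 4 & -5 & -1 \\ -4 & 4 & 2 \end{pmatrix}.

Expand along row 1:
  + (-2) · |-5 -1; 4 2| = (-2)·(-10 − (-4)) = 12
  − (-5) · |4 -1; -4 2| = −(-5)·(8 − 4) = 20
  + 4 · |4 -5; -4 4| = 4·(16 − 20) = -16
Sum: (12) + (20) + (-16) = 16

The determinant is 16.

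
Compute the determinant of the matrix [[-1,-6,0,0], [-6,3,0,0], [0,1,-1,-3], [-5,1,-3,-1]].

The matrix is block lower-triangular with a 2×2 block and a 2×2 block on the diagonal, so its determinant equals the product of the determinants of the diagonal blocks.
det of the 2×2 block = -39
det of the 2×2 block = -8
det = (-39)·(-8) = 312

The determinant is 312.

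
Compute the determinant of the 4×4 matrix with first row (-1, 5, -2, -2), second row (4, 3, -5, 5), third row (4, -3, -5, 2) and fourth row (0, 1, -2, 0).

Expand along row 4 (it has 2 zeros):
  + (1) · M_42   where M_42 = det([-1 -2 -2; 4 -5 5; 4 -5 2]) = -39
  − (-2) · M_43   where M_43 = det([-1 5 -2; 4 3 5; 4 -3 2]) = 87
det = (+1)·(1)·(-39) + (-1)·(-2)·(87) = 135

The determinant is 135.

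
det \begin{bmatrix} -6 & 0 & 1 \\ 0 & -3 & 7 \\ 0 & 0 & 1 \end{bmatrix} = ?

The matrix is upper triangular, so the determinant is the product of the diagonal entries:
det = (-6) · (-3) · (1) = 18

18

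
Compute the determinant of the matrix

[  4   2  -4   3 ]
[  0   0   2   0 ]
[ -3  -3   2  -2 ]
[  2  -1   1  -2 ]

Expand along row 2 (it has 3 zeros):
  − (2) · M_23   where M_23 = det([4 2 3; -3 -3 -2; 2 -1 -2]) = 23
det = (-1)·(2)·(23) = -46

-46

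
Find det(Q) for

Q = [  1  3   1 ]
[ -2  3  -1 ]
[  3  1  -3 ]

|Q| = -46

Expand along row 1:
  + 1 · |3 -1; 1 -3| = 1·(-9 − (-1)) = -8
  − 3 · |-2 -1; 3 -3| = −3·(6 − (-3)) = -27
  + 1 · |-2 3; 3 1| = 1·(-2 − 9) = -11
Sum: (-8) + (-27) + (-11) = -46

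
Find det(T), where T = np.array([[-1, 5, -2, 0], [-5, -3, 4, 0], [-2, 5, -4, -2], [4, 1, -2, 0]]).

|T| = 28

Expand along column 4 (it has 3 zeros):
  − (-2) · M_34   where M_34 = det([-1 5 -2; -5 -3 4; 4 1 -2]) = 14
det = (-1)·(-2)·(14) = 28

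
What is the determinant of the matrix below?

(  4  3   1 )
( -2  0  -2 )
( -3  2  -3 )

Expand along column 2:
  − 3 · |-2 -2; -3 -3| = −3·(6 − 6) = 0
  − 2 · |4 1; -2 -2| = −2·(-8 − (-2)) = 12
Sum: (0) + (12) = 12

12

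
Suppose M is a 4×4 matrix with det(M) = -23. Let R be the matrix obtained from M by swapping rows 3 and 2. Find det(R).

det(R) = 23

Swapping two rows multiplies the determinant by −1.
det(R) = (-1)·(-23) = 23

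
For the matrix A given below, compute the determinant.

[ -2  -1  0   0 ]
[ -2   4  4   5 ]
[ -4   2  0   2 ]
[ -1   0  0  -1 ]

Expand along column 3 (it has 3 zeros):
  − (4) · M_23   where M_23 = det([-2 -1 0; -4 2 2; -1 0 -1]) = 10
det = (-1)·(4)·(10) = -40

|A| = -40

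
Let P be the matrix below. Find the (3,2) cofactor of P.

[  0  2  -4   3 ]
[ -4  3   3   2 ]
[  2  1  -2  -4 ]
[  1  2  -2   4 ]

The cofactor is 57.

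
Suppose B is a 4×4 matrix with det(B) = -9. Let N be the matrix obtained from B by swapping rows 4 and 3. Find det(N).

9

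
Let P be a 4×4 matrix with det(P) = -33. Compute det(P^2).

The determinant is 1089.

det(P^2) = (det P)^2 = (-33)^2 = 1089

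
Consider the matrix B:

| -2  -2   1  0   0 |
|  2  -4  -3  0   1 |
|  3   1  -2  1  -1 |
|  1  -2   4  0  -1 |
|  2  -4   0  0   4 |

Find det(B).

-252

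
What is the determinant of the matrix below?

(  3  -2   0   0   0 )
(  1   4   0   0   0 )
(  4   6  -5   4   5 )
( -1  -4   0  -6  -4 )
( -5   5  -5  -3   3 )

1120

The matrix is block lower-triangular with a 2×2 block and a 3×3 block on the diagonal, so its determinant equals the product of the determinants of the diagonal blocks.
det of the 2×2 block = 14
det of the 3×3 block = 80
det = (14)·(80) = 1120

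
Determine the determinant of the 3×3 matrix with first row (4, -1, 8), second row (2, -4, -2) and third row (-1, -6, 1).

Expand along column 1:
  + 4 · |-4 -2; -6 1| = 4·(-4 − 12) = -64
  − 2 · |-1 8; -6 1| = −2·(-1 − (-48)) = -94
  + (-1) · |-1 8; -4 -2| = (-1)·(2 − (-32)) = -34
Sum: (-64) + (-94) + (-34) = -192

-192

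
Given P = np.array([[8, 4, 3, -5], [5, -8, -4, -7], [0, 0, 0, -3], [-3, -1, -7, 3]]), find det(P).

1551

Expand along row 3 (it has 3 zeros):
  − (-3) · M_34   where M_34 = det([8 4 3; 5 -8 -4; -3 -1 -7]) = 517
det = (-1)·(-3)·(517) = 1551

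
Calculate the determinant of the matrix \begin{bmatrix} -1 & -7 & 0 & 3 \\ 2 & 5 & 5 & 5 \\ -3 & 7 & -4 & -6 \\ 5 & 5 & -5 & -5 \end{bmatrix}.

975

Expand along row 1 (it has 1 zero):
  + (-1) · M_11   where M_11 = det([5 5 5; 7 -4 -6; 5 -5 -5]) = -100
  − (-7) · M_12   where M_12 = det([2 5 5; -3 -4 -6; 5 -5 -5]) = -70
  − (3) · M_14   where M_14 = det([2 5 5; -3 7 -4; 5 5 -5]) = -455
det = (+1)·(-1)·(-100) + (-1)·(-7)·(-70) + (-1)·(3)·(-455) = 975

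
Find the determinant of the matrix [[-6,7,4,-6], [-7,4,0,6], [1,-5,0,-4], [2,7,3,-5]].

Expand along column 3 (it has 2 zeros):
  + (4) · M_13   where M_13 = det([-7 4 6; 1 -5 -4; 2 7 -5]) = -281
  − (3) · M_43   where M_43 = det([-6 7 -6; -7 4 6; 1 -5 -4]) = -424
det = (+1)·(4)·(-281) + (-1)·(3)·(-424) = 148

148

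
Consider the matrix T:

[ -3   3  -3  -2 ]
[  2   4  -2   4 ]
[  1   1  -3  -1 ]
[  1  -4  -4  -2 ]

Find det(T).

The determinant is 258.

Expand along row 1:
  + (-3) · M_11   where M_11 = det([4 -2 4; 1 -3 -1; -4 -4 -2]) = -68
  − (3) · M_12   where M_12 = det([2 -2 4; 1 -3 -1; 1 -4 -2]) = -2
  + (-3) · M_13   where M_13 = det([2 4 4; 1 1 -1; 1 -4 -2]) = -28
  − (-2) · M_14   where M_14 = det([2 4 -2; 1 1 -3; 1 -4 -4]) = -18
det = (+1)·(-3)·(-68) + (-1)·(3)·(-2) + (+1)·(-3)·(-28) + (-1)·(-2)·(-18) = 258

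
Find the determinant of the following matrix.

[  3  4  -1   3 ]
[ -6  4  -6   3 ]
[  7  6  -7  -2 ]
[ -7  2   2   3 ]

Expand along row 1:
  + (3) · M_11   where M_11 = det([4 -6 3; 6 -7 -2; 2 2 3]) = 142
  − (4) · M_12   where M_12 = det([-6 -6 3; 7 -7 -2; -7 2 3]) = 39
  + (-1) · M_13   where M_13 = det([-6 4 3; 7 6 -2; -7 2 3]) = 8
  − (3) · M_14   where M_14 = det([-6 4 -6; 7 6 -7; -7 2 2]) = -352
det = (+1)·(3)·(142) + (-1)·(4)·(39) + (+1)·(-1)·(8) + (-1)·(3)·(-352) = 1318

The determinant is 1318.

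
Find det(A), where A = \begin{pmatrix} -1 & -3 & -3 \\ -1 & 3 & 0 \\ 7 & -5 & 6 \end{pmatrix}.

Expand along row 2:
  − (-1) · |-3 -3; -5 6| = −(-1)·(-18 − 15) = -33
  + 3 · |-1 -3; 7 6| = 3·(-6 − (-21)) = 45
Sum: (-33) + (45) = 12

|A| = 12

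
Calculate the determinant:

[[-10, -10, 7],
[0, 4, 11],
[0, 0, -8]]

The matrix is upper triangular, so the determinant is the product of the diagonal entries:
det = (-10) · (4) · (-8) = 320

320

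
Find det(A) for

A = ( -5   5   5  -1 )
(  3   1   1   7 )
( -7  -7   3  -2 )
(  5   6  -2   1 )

Expand along row 1:
  + (-5) · M_11   where M_11 = det([1 1 7; -7 3 -2; 6 -2 1]) = -34
  − (5) · M_12   where M_12 = det([3 1 7; -7 3 -2; 5 -2 1]) = -13
  + (5) · M_13   where M_13 = det([3 1 7; -7 -7 -2; 5 6 1]) = -37
  − (-1) · M_14   where M_14 = det([3 1 1; -7 -7 3; 5 6 -2]) = -18
det = (+1)·(-5)·(-34) + (-1)·(5)·(-13) + (+1)·(5)·(-37) + (-1)·(-1)·(-18) = 32

32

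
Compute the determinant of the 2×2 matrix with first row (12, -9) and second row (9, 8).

det = 12·8 − (-9)·9 = 96 − (-81) = 177

The determinant is 177.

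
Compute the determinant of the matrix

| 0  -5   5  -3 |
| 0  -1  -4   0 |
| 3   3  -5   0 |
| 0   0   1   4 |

Expand along column 1 (it has 3 zeros):
  + (3) · M_31   where M_31 = det([-5 5 -3; -1 -4 0; 0 1 4]) = 103
det = (+1)·(3)·(103) = 309

309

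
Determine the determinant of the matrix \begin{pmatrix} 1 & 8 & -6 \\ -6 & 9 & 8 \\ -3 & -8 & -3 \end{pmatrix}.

Expand along row 1:
  + 1 · |9 8; -8 -3| = 1·(-27 − (-64)) = 37
  − 8 · |-6 8; -3 -3| = −8·(18 − (-24)) = -336
  + (-6) · |-6 9; -3 -8| = (-6)·(48 − (-27)) = -450
Sum: (37) + (-336) + (-450) = -749

The determinant is -749.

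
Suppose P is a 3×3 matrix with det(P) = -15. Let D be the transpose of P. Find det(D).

det(Pᵀ) = det(P).
det(D) = (1)·(-15) = -15

-15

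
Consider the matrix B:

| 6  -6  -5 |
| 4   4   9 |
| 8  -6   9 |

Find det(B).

Expand along row 1:
  + 6 · |4 9; -6 9| = 6·(36 − (-54)) = 540
  − (-6) · |4 9; 8 9| = −(-6)·(36 − 72) = -216
  + (-5) · |4 4; 8 -6| = (-5)·(-24 − 32) = 280
Sum: (540) + (-216) + (280) = 604

det(B) = 604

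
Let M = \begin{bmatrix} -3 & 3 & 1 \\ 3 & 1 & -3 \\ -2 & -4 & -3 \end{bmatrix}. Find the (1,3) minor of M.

The minor is -10.

Delete row 1 and column 3; the remaining 2×2 submatrix is [3 1; -2 -4].
Its determinant is 3·(-4) − 1·(-2) = -10.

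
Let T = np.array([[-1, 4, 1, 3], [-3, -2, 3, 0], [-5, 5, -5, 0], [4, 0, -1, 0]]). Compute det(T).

-15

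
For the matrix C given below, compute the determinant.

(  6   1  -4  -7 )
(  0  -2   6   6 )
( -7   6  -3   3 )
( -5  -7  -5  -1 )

-1054

Expand along row 2 (it has 1 zero):
  + (-2) · M_22   where M_22 = det([6 -4 -7; -7 -3 3; -5 -5 -1]) = 56
  − (6) · M_23   where M_23 = det([6 1 -7; -7 6 3; -5 -7 -1]) = -485
  + (6) · M_24   where M_24 = det([6 1 -4; -7 6 -3; -5 -7 -5]) = -642
det = (+1)·(-2)·(56) + (-1)·(6)·(-485) + (+1)·(6)·(-642) = -1054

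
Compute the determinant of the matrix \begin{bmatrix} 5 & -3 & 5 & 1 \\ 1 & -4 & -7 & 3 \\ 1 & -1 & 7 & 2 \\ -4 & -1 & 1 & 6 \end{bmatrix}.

Expand along row 1:
  + (5) · M_11   where M_11 = det([-4 -7 3; -1 7 2; -1 1 6]) = -170
  − (-3) · M_12   where M_12 = det([1 -7 3; 1 7 2; -4 1 6]) = 225
  + (5) · M_13   where M_13 = det([1 -4 3; 1 -1 2; -4 -1 6]) = 37
  − (1) · M_14   where M_14 = det([1 -4 -7; 1 -1 7; -4 -1 1]) = 157
det = (+1)·(5)·(-170) + (-1)·(-3)·(225) + (+1)·(5)·(37) + (-1)·(1)·(157) = -147

-147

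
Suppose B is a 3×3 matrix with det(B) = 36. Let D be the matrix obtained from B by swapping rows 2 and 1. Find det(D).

-36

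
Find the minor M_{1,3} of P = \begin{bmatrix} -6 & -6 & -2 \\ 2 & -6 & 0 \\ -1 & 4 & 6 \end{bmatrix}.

2

Delete row 1 and column 3; the remaining 2×2 submatrix is [2 -6; -1 4].
Its determinant is 2·4 − (-6)·(-1) = 2.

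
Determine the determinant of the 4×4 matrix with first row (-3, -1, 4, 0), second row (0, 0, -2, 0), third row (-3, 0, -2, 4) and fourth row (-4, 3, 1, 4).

The determinant is 80.

Expand along row 2 (it has 3 zeros):
  − (-2) · M_23   where M_23 = det([-3 -1 0; -3 0 4; -4 3 4]) = 40
det = (-1)·(-2)·(40) = 80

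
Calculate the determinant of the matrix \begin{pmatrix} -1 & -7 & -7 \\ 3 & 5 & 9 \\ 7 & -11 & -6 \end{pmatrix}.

The determinant is -160.

Expand along row 1:
  + (-1) · |5 9; -11 -6| = (-1)·(-30 − (-99)) = -69
  − (-7) · |3 9; 7 -6| = −(-7)·(-18 − 63) = -567
  + (-7) · |3 5; 7 -11| = (-7)·(-33 − 35) = 476
Sum: (-69) + (-567) + (476) = -160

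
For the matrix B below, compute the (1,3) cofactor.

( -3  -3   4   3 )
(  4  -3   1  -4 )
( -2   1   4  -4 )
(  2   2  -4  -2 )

The cofactor is 84.

Delete row 1 and column 3; the remaining 3×3 submatrix is [4 -3 -4; -2 1 -4; 2 2 -2].
Its determinant is 84.
The cofactor carries sign (−1)^(1+3) = +1, so C_{1,3} = +(84) = 84.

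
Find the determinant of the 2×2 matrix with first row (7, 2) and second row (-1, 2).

det = 7·2 − 2·(-1) = 14 − (-2) = 16

16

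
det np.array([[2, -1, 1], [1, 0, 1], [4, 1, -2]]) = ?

-7

Expand along row 2:
  − 1 · |-1 1; 1 -2| = −1·(2 − 1) = -1
  − 1 · |2 -1; 4 1| = −1·(2 − (-4)) = -6
Sum: (-1) + (-6) = -7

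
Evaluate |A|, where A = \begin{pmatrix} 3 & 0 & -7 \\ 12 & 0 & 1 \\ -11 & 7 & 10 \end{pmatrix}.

Expand along column 2:
  − 7 · |3 -7; 12 1| = −7·(3 − (-84)) = -609

The determinant is -609.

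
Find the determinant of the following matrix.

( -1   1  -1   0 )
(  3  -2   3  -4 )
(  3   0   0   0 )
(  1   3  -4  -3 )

Expand along row 3 (it has 3 zeros):
  + (3) · M_31   where M_31 = det([1 -1 0; -2 3 -4; 3 -4 -3]) = -7
det = (+1)·(3)·(-7) = -21

The determinant is -21.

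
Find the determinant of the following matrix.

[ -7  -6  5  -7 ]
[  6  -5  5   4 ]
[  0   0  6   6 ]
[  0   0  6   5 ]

The determinant is -426.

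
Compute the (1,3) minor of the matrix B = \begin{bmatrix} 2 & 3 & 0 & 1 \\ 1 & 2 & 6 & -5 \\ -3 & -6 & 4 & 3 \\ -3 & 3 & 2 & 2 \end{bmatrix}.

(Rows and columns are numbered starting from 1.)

Delete row 1 and column 3; the remaining 3×3 submatrix is [1 2 -5; -3 -6 3; -3 3 2].
Its determinant is 108.

108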